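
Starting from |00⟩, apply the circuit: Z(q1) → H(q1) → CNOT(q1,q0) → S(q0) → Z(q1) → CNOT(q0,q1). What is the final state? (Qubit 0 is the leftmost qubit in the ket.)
1/√2|00⟩ - (1/√2)i|10⟩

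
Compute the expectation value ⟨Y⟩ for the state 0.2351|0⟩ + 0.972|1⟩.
0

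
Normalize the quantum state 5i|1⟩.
i|1⟩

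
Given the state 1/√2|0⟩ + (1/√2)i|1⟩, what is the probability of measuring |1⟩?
1/2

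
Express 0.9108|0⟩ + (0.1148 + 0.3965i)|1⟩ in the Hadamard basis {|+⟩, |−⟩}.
(0.7252 + 0.2804i)|+⟩ + (0.5629 - 0.2804i)|−⟩

With |ψ⟩ = α|0⟩ + β|1⟩, the Hadamard-basis coefficients are ⟨+|ψ⟩ = (α + β)/√2 and ⟨−|ψ⟩ = (α − β)/√2.
Here α = 0.9108, β = (0.1148 + 0.3965i): (α + β)/√2 = (0.7252 + 0.2804i), (α − β)/√2 = (0.5629 - 0.2804i).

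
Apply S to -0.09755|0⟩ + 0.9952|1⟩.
-0.09755|0⟩ + 0.9952i|1⟩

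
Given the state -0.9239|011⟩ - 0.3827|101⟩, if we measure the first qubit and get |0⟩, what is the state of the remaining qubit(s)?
-|11⟩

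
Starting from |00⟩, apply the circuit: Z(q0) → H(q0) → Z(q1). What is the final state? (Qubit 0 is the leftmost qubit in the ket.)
1/√2|00⟩ + 1/√2|10⟩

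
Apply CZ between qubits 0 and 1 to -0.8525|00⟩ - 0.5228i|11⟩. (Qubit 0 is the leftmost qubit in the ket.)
-0.8525|00⟩ + 0.5228i|11⟩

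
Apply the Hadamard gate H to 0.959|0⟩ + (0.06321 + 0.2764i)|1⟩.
(0.7228 + 0.1954i)|0⟩ + (0.6334 - 0.1954i)|1⟩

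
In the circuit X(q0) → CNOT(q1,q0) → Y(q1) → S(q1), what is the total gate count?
4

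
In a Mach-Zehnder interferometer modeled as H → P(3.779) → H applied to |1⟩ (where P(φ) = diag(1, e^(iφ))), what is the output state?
(0.9018 + 0.2976i)|0⟩ + (0.09818 - 0.2976i)|1⟩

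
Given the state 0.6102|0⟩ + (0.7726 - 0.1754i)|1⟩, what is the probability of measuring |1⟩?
0.6277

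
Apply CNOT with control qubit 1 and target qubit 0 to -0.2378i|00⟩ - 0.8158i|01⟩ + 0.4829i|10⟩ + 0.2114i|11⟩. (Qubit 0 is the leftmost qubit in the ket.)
-0.2378i|00⟩ + 0.2114i|01⟩ + 0.4829i|10⟩ - 0.8158i|11⟩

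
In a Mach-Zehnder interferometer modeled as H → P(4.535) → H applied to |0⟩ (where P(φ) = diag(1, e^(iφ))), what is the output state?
(0.4118 - 0.4922i)|0⟩ + (0.5882 + 0.4922i)|1⟩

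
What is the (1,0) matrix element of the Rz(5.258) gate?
0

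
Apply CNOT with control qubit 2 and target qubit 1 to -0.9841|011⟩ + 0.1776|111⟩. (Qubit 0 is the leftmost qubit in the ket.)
-0.9841|001⟩ + 0.1776|101⟩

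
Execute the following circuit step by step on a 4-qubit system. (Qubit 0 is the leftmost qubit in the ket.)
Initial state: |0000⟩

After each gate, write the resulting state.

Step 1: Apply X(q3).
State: |0001⟩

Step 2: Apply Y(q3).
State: -i|0000⟩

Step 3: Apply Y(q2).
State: |0010⟩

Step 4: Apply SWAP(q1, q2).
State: |0100⟩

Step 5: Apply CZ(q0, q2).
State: |0100⟩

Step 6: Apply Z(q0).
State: |0100⟩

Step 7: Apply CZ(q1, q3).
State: |0100⟩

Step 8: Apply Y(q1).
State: -i|0000⟩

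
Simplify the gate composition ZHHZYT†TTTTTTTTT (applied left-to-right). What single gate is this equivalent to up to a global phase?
Y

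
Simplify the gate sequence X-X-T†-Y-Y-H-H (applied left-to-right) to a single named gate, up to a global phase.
T†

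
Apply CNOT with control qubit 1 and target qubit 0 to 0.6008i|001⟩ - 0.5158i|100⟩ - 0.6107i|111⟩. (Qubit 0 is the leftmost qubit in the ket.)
0.6008i|001⟩ - 0.6107i|011⟩ - 0.5158i|100⟩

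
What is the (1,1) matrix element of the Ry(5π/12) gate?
0.7934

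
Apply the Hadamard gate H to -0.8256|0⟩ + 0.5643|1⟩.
-0.1848|0⟩ - 0.9828|1⟩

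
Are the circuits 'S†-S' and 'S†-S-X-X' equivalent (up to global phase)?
Yes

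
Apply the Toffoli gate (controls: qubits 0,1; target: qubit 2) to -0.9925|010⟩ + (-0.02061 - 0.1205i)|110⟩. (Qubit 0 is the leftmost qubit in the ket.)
-0.9925|010⟩ + (-0.02061 - 0.1205i)|111⟩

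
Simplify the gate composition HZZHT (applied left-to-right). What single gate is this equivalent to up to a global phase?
T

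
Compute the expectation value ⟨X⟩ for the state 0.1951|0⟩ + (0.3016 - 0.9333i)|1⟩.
0.1177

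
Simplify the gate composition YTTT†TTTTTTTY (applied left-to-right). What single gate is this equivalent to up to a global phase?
I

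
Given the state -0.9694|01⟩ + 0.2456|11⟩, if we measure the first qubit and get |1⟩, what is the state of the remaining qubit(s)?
|1⟩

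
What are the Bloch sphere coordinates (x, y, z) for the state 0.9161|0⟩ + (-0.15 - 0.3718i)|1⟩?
(-0.2748, -0.6812, 0.6785)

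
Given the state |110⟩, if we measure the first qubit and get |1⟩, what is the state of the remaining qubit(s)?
|10⟩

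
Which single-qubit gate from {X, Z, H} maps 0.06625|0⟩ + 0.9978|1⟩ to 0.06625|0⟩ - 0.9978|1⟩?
Z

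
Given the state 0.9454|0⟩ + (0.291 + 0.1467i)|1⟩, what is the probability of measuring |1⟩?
0.1062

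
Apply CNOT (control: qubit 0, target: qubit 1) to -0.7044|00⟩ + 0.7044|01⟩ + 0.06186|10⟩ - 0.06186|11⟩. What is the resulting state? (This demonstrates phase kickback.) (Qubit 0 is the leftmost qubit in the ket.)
-0.7044|00⟩ + 0.7044|01⟩ - 0.06186|10⟩ + 0.06186|11⟩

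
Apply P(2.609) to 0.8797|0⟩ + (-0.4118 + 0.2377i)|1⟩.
0.8797|0⟩ + (0.2341 - 0.4139i)|1⟩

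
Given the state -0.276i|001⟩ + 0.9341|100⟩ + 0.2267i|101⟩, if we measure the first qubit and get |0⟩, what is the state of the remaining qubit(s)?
-i|01⟩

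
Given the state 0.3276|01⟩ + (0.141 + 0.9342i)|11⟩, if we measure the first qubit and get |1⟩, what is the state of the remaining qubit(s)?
(0.1492 + 0.9888i)|1⟩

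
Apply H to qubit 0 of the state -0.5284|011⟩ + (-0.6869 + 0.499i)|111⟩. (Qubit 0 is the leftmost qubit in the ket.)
(-0.8593 + 0.3528i)|011⟩ + (0.1121 - 0.3528i)|111⟩

H on qubit 0 mixes each pair of kets that differ only in qubit 0: amplitudes (a, b) of (|…0…⟩, |…1…⟩) become ((a + b)/√2, (a − b)/√2). Kets absent from the input have amplitude 0.
(|011⟩, |111⟩): (a, b) = (-0.5284, (-0.6869 + 0.499i)) → ((-0.8593 + 0.3528i), (0.1121 - 0.3528i))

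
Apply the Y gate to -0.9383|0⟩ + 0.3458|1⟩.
-0.3458i|0⟩ - 0.9383i|1⟩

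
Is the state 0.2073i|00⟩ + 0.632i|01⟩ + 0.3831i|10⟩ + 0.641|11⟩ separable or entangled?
Entangled

Writing the state as a|00⟩ + b|01⟩ + c|10⟩ + d|11⟩, it is a product state iff ad − bc = 0.
Here (a, b, c, d) = (0.2073i, 0.632i, 0.3831i, 0.641): ad − bc = (0.2073i)(0.641) − (0.632i)(0.3831i) = (0.2421 + 0.1329i) ≠ 0, so the state is entangled.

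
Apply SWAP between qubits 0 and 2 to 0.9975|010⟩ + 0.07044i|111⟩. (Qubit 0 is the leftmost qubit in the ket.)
0.9975|010⟩ + 0.07044i|111⟩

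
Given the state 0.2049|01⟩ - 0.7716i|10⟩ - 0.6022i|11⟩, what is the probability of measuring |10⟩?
0.5954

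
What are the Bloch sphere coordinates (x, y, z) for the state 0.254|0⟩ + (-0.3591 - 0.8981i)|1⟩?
(-0.1824, -0.4562, -0.871)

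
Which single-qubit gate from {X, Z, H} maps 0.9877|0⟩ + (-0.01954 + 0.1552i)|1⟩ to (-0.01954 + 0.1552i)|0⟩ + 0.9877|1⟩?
X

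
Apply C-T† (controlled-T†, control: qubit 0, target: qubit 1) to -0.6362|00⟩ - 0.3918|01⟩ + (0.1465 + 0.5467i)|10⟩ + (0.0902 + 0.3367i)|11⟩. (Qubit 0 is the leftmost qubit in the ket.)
-0.6362|00⟩ - 0.3918|01⟩ + (0.1465 + 0.5467i)|10⟩ + (0.3019 + 0.1743i)|11⟩

C-T† leaves the control-|0⟩ kets |00⟩, |01⟩ unchanged and applies T† to qubit 1 on the control-|1⟩ pair (|10⟩, |11⟩).
T† = [[1, 0], [0, (1/√2 - (1/√2)i)]].
With a = amp(|10⟩) = (0.1465 + 0.5467i) and b = amp(|11⟩) = (0.0902 + 0.3367i):
new amp(|10⟩) = (1)·a = (0.1465 + 0.5467i)
new amp(|11⟩) = (1/√2 - (1/√2)i)·b = (0.3019 + 0.1743i)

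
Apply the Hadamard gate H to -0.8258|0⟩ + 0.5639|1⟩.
-0.1852|0⟩ - 0.9827|1⟩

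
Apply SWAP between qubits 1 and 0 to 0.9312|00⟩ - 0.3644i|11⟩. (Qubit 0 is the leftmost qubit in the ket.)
0.9312|00⟩ - 0.3644i|11⟩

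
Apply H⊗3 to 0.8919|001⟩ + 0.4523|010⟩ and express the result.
0.4752|000⟩ - 0.1554|001⟩ + 0.1554|010⟩ - 0.4752|011⟩ + 0.4752|100⟩ - 0.1554|101⟩ + 0.1554|110⟩ - 0.4752|111⟩

H⊗3 gives amp(|y⟩) = (1/2√2) Σ_x (−1)^(x·y) amp(|x⟩), where x·y is the number of positions in which both x and y have a 1.
|000⟩: (0.8919 + 0.4523)/(2√2) = 0.4752
|001⟩: (-0.8919 + 0.4523)/(2√2) = -0.1554
|010⟩: (0.8919 - 0.4523)/(2√2) = 0.1554
|011⟩: (-0.8919 - 0.4523)/(2√2) = -0.4752
|100⟩: (0.8919 + 0.4523)/(2√2) = 0.4752
|101⟩: (-0.8919 + 0.4523)/(2√2) = -0.1554
|110⟩: (0.8919 - 0.4523)/(2√2) = 0.1554
|111⟩: (-0.8919 - 0.4523)/(2√2) = -0.4752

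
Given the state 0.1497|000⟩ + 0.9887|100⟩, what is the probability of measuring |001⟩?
0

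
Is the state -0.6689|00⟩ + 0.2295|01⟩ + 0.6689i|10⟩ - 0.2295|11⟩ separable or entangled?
Entangled

Writing the state as a|00⟩ + b|01⟩ + c|10⟩ + d|11⟩, it is a product state iff ad − bc = 0.
Here (a, b, c, d) = (-0.6689, 0.2295, 0.6689i, -0.2295): ad − bc = (-0.6689)(-0.2295) − (0.2295)(0.6689i) = (0.1535 - 0.1535i) ≠ 0, so the state is entangled.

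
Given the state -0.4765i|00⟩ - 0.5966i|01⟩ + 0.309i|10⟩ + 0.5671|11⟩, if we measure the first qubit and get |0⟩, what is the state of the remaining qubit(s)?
-0.6241i|0⟩ - 0.7814i|1⟩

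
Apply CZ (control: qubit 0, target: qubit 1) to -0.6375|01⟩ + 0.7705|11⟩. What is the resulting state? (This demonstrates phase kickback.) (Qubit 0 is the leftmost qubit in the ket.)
-0.6375|01⟩ - 0.7705|11⟩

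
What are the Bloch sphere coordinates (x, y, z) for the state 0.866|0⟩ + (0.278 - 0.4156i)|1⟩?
(0.4815, -0.7198, 0.4999)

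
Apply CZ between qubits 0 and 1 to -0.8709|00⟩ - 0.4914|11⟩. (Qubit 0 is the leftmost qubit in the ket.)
-0.8709|00⟩ + 0.4914|11⟩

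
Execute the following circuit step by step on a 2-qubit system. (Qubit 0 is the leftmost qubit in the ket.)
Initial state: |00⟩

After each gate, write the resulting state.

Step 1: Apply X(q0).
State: |10⟩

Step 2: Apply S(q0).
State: i|10⟩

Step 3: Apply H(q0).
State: (1/√2)i|00⟩ - (1/√2)i|10⟩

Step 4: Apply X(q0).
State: -(1/√2)i|00⟩ + (1/√2)i|10⟩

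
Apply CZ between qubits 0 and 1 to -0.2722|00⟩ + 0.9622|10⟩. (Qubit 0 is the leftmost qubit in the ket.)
-0.2722|00⟩ + 0.9622|10⟩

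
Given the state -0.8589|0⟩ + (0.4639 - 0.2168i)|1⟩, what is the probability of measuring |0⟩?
0.7377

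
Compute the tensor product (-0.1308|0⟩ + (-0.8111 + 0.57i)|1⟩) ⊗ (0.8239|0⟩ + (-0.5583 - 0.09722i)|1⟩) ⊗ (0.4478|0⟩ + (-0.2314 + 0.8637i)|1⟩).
-0.04826|000⟩ + (0.02494 - 0.09308i)|001⟩ + (0.0327 + 0.005694i)|010⟩ + (-0.02788 + 0.06013i)|011⟩ + (-0.2992 + 0.2103i)|100⟩ + (-0.251 - 0.6859i)|101⟩ + (0.2276 - 0.1072i)|110⟩ + (0.08914 + 0.4944i)|111⟩

amp(|b₁b₂…⟩) = product of the factor amplitudes for bits b₁, b₂, …; only kets whose every factor amplitude is nonzero survive.
|000⟩: (-0.1308)(0.8239)(0.4478) = -0.04826
|001⟩: (-0.1308)(0.8239)(-0.2314 + 0.8637i) = (0.02494 - 0.09308i)
|010⟩: (-0.1308)(-0.5583 - 0.09722i)(0.4478) = (0.0327 + 0.005694i)
|011⟩: (-0.1308)(-0.5583 - 0.09722i)(-0.2314 + 0.8637i) = (-0.02788 + 0.06013i)
|100⟩: (-0.8111 + 0.57i)(0.8239)(0.4478) = (-0.2992 + 0.2103i)
|101⟩: (-0.8111 + 0.57i)(0.8239)(-0.2314 + 0.8637i) = (-0.251 - 0.6859i)
|110⟩: (-0.8111 + 0.57i)(-0.5583 - 0.09722i)(0.4478) = (0.2276 - 0.1072i)
|111⟩: (-0.8111 + 0.57i)(-0.5583 - 0.09722i)(-0.2314 + 0.8637i) = (0.08914 + 0.4944i)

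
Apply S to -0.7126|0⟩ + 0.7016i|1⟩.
-0.7126|0⟩ - 0.7016|1⟩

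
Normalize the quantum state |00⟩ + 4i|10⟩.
0.2425|00⟩ + 0.9701i|10⟩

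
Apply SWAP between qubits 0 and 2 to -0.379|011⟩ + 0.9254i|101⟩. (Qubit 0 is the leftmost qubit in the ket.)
0.9254i|101⟩ - 0.379|110⟩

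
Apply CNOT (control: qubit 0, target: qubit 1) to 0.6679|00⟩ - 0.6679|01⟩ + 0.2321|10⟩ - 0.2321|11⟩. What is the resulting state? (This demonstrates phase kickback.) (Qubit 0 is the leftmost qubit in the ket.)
0.6679|00⟩ - 0.6679|01⟩ - 0.2321|10⟩ + 0.2321|11⟩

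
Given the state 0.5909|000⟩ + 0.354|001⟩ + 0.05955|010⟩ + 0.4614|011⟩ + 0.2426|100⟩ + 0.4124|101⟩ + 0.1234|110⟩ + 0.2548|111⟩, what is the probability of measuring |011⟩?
0.2129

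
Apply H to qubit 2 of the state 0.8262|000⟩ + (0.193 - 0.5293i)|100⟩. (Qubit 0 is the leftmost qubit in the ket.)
0.5842|000⟩ + 0.5842|001⟩ + (0.1365 - 0.3743i)|100⟩ + (0.1365 - 0.3743i)|101⟩

H on qubit 2 mixes each pair of kets that differ only in qubit 2: amplitudes (a, b) of (|…0…⟩, |…1…⟩) become ((a + b)/√2, (a − b)/√2). Kets absent from the input have amplitude 0.
(|000⟩, |001⟩): (a, b) = (0.8262, 0) → (0.5842, 0.5842)
(|100⟩, |101⟩): (a, b) = ((0.193 - 0.5293i), 0) → ((0.1365 - 0.3743i), (0.1365 - 0.3743i))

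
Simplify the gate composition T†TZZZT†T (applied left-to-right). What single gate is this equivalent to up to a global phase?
Z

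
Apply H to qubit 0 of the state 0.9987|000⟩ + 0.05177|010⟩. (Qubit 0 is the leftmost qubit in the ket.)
0.7062|000⟩ + 0.03661|010⟩ + 0.7062|100⟩ + 0.03661|110⟩

H on qubit 0 mixes each pair of kets that differ only in qubit 0: amplitudes (a, b) of (|…0…⟩, |…1…⟩) become ((a + b)/√2, (a − b)/√2). Kets absent from the input have amplitude 0.
(|000⟩, |100⟩): (a, b) = (0.9987, 0) → (0.7062, 0.7062)
(|010⟩, |110⟩): (a, b) = (0.05177, 0) → (0.03661, 0.03661)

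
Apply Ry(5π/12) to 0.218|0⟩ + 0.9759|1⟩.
-0.4211|0⟩ + 0.9069|1⟩

Ry(5π/12) = [[cos(θ/2), −sin(θ/2)], [sin(θ/2), cos(θ/2)]]; θ = 5π/12, cos(θ/2) ≈ 0.793353, sin(θ/2) ≈ 0.608761.
With a = amp(|0⟩) = 0.218 and b = amp(|1⟩) = 0.9759:
new amp(|0⟩) = (0.793353)·a + (-0.608761)·b = -0.4211
new amp(|1⟩) = (0.608761)·a + (0.793353)·b = 0.9069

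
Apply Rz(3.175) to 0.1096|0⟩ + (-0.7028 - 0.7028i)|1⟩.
(-0.001831 - 0.1096i)|0⟩ + (0.7144 - 0.691i)|1⟩

Rz(3.175) = [[e^(−iθ/2), 0], [0, e^(iθ/2)]] with e^(±iθ/2) = cos(θ/2) ± i·sin(θ/2); θ = 3.175, cos(θ/2) ≈ -0.0167029, sin(θ/2) ≈ 0.99986.
With a = amp(|0⟩) = 0.1096 and b = amp(|1⟩) = (-0.7028 - 0.7028i):
new amp(|0⟩) = (-0.0167029 - 0.99986i)·a = (-0.001831 - 0.1096i)
new amp(|1⟩) = (-0.0167029 + 0.99986i)·b = (0.7144 - 0.691i)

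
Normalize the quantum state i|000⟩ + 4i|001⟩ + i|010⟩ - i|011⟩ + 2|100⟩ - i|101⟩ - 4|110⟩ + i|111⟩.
0.1562i|000⟩ + 0.6247i|001⟩ + 0.1562i|010⟩ - 0.1562i|011⟩ + 0.3123|100⟩ - 0.1562i|101⟩ - 0.6247|110⟩ + 0.1562i|111⟩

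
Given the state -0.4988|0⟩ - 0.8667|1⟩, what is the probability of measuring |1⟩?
0.7512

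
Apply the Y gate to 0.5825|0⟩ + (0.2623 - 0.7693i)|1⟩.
(-0.7693 - 0.2623i)|0⟩ + 0.5825i|1⟩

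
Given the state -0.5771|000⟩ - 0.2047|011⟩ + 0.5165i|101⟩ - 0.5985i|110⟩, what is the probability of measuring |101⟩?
0.2668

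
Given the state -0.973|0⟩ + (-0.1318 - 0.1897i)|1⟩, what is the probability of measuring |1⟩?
0.05336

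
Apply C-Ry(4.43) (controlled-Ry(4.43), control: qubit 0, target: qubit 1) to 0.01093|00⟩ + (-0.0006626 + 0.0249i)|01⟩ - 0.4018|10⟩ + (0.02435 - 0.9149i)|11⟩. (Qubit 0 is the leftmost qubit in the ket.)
0.01093|00⟩ + (-0.0006626 + 0.0249i)|01⟩ + (0.2218 + 0.7315i)|10⟩ + (-0.3359 + 0.5495i)|11⟩

C-Ry(4.43) leaves the control-|0⟩ kets |00⟩, |01⟩ unchanged and applies Ry(4.43) to qubit 1 on the control-|1⟩ pair (|10⟩, |11⟩).
Ry(4.43) = [[cos(θ/2), −sin(θ/2)], [sin(θ/2), cos(θ/2)]]; θ = 4.43, cos(θ/2) ≈ -0.600562, sin(θ/2) ≈ 0.799578.
With a = amp(|10⟩) = -0.4018 and b = amp(|11⟩) = (0.02435 - 0.9149i):
new amp(|10⟩) = (-0.600562)·a + (-0.799578)·b = (0.2218 + 0.7315i)
new amp(|11⟩) = (0.799578)·a + (-0.600562)·b = (-0.3359 + 0.5495i)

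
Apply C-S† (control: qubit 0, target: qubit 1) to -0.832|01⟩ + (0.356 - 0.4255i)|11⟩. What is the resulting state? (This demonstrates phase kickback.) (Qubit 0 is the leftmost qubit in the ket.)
-0.832|01⟩ + (-0.4255 - 0.356i)|11⟩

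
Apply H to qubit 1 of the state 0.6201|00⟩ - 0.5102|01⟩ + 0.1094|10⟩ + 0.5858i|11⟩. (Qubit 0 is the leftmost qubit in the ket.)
0.07771|00⟩ + 0.7992|01⟩ + (0.07736 + 0.4142i)|10⟩ + (0.07736 - 0.4142i)|11⟩

H on qubit 1 mixes each pair of kets that differ only in qubit 1: amplitudes (a, b) of (|…0…⟩, |…1…⟩) become ((a + b)/√2, (a − b)/√2). Kets absent from the input have amplitude 0.
(|00⟩, |01⟩): (a, b) = (0.6201, -0.5102) → (0.07771, 0.7992)
(|10⟩, |11⟩): (a, b) = (0.1094, 0.5858i) → ((0.07736 + 0.4142i), (0.07736 - 0.4142i))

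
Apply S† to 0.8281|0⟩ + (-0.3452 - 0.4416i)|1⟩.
0.8281|0⟩ + (-0.4416 + 0.3452i)|1⟩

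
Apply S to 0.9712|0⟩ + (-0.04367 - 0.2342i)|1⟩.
0.9712|0⟩ + (0.2342 - 0.04367i)|1⟩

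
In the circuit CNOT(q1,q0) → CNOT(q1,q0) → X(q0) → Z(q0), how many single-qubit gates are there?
2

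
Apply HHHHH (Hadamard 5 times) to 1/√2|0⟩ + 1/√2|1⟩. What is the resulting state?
|0⟩

H² = I, so H^5 = H: a single Hadamard. With (a, b) = (1/√2, 1/√2), H gives ((a + b)/√2, (a − b)/√2) = (1, 0).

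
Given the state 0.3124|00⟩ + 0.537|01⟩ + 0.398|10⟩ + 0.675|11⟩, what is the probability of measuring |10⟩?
0.1584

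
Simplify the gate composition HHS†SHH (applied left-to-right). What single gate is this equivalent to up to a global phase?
I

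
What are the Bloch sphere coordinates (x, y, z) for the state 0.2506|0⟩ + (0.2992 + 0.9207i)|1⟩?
(0.15, 0.4615, -0.8744)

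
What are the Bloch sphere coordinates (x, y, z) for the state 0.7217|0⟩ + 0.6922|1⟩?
(0.9991, 0, 0.04171)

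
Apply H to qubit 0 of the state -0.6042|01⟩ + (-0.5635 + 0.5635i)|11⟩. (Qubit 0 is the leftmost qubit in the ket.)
(-0.8257 + 0.3985i)|01⟩ + (-0.02878 - 0.3985i)|11⟩

H on qubit 0 mixes each pair of kets that differ only in qubit 0: amplitudes (a, b) of (|…0…⟩, |…1…⟩) become ((a + b)/√2, (a − b)/√2). Kets absent from the input have amplitude 0.
(|01⟩, |11⟩): (a, b) = (-0.6042, (-0.5635 + 0.5635i)) → ((-0.8257 + 0.3985i), (-0.02878 - 0.3985i))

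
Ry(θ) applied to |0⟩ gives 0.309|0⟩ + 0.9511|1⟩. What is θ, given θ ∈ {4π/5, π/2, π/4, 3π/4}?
4π/5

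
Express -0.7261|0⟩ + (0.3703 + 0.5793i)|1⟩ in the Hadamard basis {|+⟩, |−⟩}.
(-0.2516 + 0.4096i)|+⟩ + (-0.7753 - 0.4096i)|−⟩

With |ψ⟩ = α|0⟩ + β|1⟩, the Hadamard-basis coefficients are ⟨+|ψ⟩ = (α + β)/√2 and ⟨−|ψ⟩ = (α − β)/√2.
Here α = -0.7261, β = (0.3703 + 0.5793i): (α + β)/√2 = (-0.2516 + 0.4096i), (α − β)/√2 = (-0.7753 - 0.4096i).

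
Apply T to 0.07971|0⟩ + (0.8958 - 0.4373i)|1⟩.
0.07971|0⟩ + (0.9426 + 0.3242i)|1⟩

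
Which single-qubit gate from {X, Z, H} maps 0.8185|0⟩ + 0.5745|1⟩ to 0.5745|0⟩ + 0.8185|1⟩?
X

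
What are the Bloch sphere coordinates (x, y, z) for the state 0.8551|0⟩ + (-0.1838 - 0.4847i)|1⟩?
(-0.3143, -0.8289, 0.4625)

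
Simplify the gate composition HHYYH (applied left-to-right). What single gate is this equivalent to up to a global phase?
H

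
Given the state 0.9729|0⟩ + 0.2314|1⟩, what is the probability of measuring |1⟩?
0.05355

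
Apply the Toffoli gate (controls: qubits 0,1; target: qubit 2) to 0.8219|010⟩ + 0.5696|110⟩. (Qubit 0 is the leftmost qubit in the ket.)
0.8219|010⟩ + 0.5696|111⟩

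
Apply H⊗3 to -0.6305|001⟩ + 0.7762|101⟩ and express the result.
0.05151|000⟩ - 0.05151|001⟩ + 0.05151|010⟩ - 0.05151|011⟩ - 0.4973|100⟩ + 0.4973|101⟩ - 0.4973|110⟩ + 0.4973|111⟩

H⊗3 gives amp(|y⟩) = (1/2√2) Σ_x (−1)^(x·y) amp(|x⟩), where x·y is the number of positions in which both x and y have a 1.
|000⟩: (-0.6305 + 0.7762)/(2√2) = 0.05151
|001⟩: (0.6305 - 0.7762)/(2√2) = -0.05151
|010⟩: (-0.6305 + 0.7762)/(2√2) = 0.05151
|011⟩: (0.6305 - 0.7762)/(2√2) = -0.05151
|100⟩: (-0.6305 - 0.7762)/(2√2) = -0.4973
|101⟩: (0.6305 + 0.7762)/(2√2) = 0.4973
|110⟩: (-0.6305 - 0.7762)/(2√2) = -0.4973
|111⟩: (0.6305 + 0.7762)/(2√2) = 0.4973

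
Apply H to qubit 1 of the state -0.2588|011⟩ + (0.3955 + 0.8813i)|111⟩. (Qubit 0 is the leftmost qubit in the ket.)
-0.183|001⟩ + 0.183|011⟩ + (0.2797 + 0.6232i)|101⟩ + (-0.2797 - 0.6232i)|111⟩

H on qubit 1 mixes each pair of kets that differ only in qubit 1: amplitudes (a, b) of (|…0…⟩, |…1…⟩) become ((a + b)/√2, (a − b)/√2). Kets absent from the input have amplitude 0.
(|001⟩, |011⟩): (a, b) = (0, -0.2588) → (-0.183, 0.183)
(|101⟩, |111⟩): (a, b) = (0, (0.3955 + 0.8813i)) → ((0.2797 + 0.6232i), (-0.2797 - 0.6232i))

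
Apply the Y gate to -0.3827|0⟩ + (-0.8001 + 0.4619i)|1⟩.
(0.4619 + 0.8001i)|0⟩ - 0.3827i|1⟩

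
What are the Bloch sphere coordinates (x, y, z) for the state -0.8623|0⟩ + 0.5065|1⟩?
(-0.8735, 0, 0.487)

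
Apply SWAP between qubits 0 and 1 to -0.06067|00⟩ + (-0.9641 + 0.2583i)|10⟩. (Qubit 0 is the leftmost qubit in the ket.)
-0.06067|00⟩ + (-0.9641 + 0.2583i)|01⟩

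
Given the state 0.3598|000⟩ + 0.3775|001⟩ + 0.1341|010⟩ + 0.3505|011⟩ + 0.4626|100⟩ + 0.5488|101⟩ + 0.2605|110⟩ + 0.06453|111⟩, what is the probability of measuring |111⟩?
0.004164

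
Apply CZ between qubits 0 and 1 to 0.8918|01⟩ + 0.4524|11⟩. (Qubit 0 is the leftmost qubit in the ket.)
0.8918|01⟩ - 0.4524|11⟩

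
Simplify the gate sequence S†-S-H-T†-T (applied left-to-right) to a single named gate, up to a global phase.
H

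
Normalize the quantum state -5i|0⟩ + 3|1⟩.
-0.8575i|0⟩ + 0.5145|1⟩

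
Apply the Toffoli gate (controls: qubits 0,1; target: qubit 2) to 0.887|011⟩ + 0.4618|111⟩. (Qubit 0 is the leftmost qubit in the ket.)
0.887|011⟩ + 0.4618|110⟩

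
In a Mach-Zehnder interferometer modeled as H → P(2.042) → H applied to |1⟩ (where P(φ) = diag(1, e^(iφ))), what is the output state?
(0.727 - 0.4455i)|0⟩ + (0.273 + 0.4455i)|1⟩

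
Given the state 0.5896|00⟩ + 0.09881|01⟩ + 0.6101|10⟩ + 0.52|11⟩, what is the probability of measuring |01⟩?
0.009763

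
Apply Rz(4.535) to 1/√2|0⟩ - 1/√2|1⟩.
(-0.4537 - 0.5423i)|0⟩ + (0.4537 - 0.5423i)|1⟩

Rz(4.535) = [[e^(−iθ/2), 0], [0, e^(iθ/2)]] with e^(±iθ/2) = cos(θ/2) ± i·sin(θ/2); θ = 4.535, cos(θ/2) ≈ -0.641693, sin(θ/2) ≈ 0.766962.
With a = amp(|0⟩) = 1/√2 and b = amp(|1⟩) = -1/√2:
new amp(|0⟩) = (-0.641693 - 0.766962i)·a = (-0.4537 - 0.5423i)
new amp(|1⟩) = (-0.641693 + 0.766962i)·b = (0.4537 - 0.5423i)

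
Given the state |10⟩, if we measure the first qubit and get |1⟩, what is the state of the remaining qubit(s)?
|0⟩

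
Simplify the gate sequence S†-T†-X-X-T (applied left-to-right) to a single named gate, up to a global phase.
S†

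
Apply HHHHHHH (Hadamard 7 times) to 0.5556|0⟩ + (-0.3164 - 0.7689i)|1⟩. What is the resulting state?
(0.1691 - 0.5437i)|0⟩ + (0.6166 + 0.5437i)|1⟩

H² = I, so H^7 = H: a single Hadamard. With (a, b) = (0.5556, (-0.3164 - 0.7689i)), H gives ((a + b)/√2, (a − b)/√2) = ((0.1691 - 0.5437i), (0.6166 + 0.5437i)).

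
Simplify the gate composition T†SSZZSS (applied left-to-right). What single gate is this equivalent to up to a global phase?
T†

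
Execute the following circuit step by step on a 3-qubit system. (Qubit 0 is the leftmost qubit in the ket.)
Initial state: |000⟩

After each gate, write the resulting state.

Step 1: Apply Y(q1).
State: i|010⟩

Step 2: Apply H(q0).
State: (1/√2)i|010⟩ + (1/√2)i|110⟩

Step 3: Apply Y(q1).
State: 1/√2|000⟩ + 1/√2|100⟩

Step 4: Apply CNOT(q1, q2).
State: 1/√2|000⟩ + 1/√2|100⟩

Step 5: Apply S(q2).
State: 1/√2|000⟩ + 1/√2|100⟩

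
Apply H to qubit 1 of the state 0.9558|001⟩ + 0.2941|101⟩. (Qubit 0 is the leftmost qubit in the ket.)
0.6759|001⟩ + 0.6759|011⟩ + 0.208|101⟩ + 0.208|111⟩

H on qubit 1 mixes each pair of kets that differ only in qubit 1: amplitudes (a, b) of (|…0…⟩, |…1…⟩) become ((a + b)/√2, (a − b)/√2). Kets absent from the input have amplitude 0.
(|001⟩, |011⟩): (a, b) = (0.9558, 0) → (0.6759, 0.6759)
(|101⟩, |111⟩): (a, b) = (0.2941, 0) → (0.208, 0.208)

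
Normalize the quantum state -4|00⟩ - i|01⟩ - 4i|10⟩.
-0.6963|00⟩ - 0.1741i|01⟩ - 0.6963i|10⟩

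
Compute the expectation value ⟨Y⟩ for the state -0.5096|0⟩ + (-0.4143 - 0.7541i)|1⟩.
0.7686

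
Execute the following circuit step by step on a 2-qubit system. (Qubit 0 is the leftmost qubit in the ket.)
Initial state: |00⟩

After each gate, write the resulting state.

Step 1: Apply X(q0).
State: |10⟩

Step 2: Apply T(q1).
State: |10⟩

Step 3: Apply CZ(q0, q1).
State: |10⟩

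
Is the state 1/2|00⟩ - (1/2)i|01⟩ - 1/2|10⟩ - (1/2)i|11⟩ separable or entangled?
Entangled

Writing the state as a|00⟩ + b|01⟩ + c|10⟩ + d|11⟩, it is a product state iff ad − bc = 0.
Here (a, b, c, d) = (1/2, -(1/2)i, -1/2, -(1/2)i): ad − bc = (1/2)(-(1/2)i) − (-(1/2)i)(-1/2) = -(1/2)i ≠ 0, so the state is entangled.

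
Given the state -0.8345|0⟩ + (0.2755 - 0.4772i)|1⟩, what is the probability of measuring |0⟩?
0.6964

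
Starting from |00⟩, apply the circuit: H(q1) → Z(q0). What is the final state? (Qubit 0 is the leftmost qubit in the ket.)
1/√2|00⟩ + 1/√2|01⟩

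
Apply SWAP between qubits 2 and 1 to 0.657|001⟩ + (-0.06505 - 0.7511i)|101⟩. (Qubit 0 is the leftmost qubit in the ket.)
0.657|010⟩ + (-0.06505 - 0.7511i)|110⟩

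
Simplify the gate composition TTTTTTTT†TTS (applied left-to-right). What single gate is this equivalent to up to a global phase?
S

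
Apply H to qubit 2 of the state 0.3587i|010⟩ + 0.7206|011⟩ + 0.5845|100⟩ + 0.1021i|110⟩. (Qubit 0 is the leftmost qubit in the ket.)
(0.5095 + 0.2536i)|010⟩ + (-0.5095 + 0.2536i)|011⟩ + 0.4133|100⟩ + 0.4133|101⟩ + 0.0722i|110⟩ + 0.0722i|111⟩

H on qubit 2 mixes each pair of kets that differ only in qubit 2: amplitudes (a, b) of (|…0…⟩, |…1…⟩) become ((a + b)/√2, (a − b)/√2). Kets absent from the input have amplitude 0.
(|010⟩, |011⟩): (a, b) = (0.3587i, 0.7206) → ((0.5095 + 0.2536i), (-0.5095 + 0.2536i))
(|100⟩, |101⟩): (a, b) = (0.5845, 0) → (0.4133, 0.4133)
(|110⟩, |111⟩): (a, b) = (0.1021i, 0) → (0.0722i, 0.0722i)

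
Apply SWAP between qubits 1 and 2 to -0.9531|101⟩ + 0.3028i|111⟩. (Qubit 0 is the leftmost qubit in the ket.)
-0.9531|110⟩ + 0.3028i|111⟩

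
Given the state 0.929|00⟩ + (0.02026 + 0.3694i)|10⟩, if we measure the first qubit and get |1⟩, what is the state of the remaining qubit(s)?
(0.05476 + 0.9985i)|0⟩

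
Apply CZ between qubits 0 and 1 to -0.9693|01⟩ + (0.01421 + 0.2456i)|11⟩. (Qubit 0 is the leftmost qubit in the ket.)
-0.9693|01⟩ + (-0.01421 - 0.2456i)|11⟩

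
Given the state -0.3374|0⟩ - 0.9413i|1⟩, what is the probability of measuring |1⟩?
0.886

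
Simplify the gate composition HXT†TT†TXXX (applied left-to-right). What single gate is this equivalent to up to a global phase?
H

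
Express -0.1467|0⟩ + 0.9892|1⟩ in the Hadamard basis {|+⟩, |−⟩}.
0.5957|+⟩ - 0.8032|−⟩

With |ψ⟩ = α|0⟩ + β|1⟩, the Hadamard-basis coefficients are ⟨+|ψ⟩ = (α + β)/√2 and ⟨−|ψ⟩ = (α − β)/√2.
Here α = -0.1467, β = 0.9892: (α + β)/√2 = 0.5957, (α − β)/√2 = -0.8032.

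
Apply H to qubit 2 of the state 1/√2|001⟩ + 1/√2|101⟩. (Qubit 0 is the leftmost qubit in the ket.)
1/2|000⟩ - 1/2|001⟩ + 1/2|100⟩ - 1/2|101⟩

H on qubit 2 mixes each pair of kets that differ only in qubit 2: amplitudes (a, b) of (|…0…⟩, |…1…⟩) become ((a + b)/√2, (a − b)/√2). Kets absent from the input have amplitude 0.
(|000⟩, |001⟩): (a, b) = (0, 1/√2) → (1/2, -1/2)
(|100⟩, |101⟩): (a, b) = (0, 1/√2) → (1/2, -1/2)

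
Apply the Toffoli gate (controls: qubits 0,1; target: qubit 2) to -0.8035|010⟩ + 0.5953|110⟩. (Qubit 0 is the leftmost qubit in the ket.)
-0.8035|010⟩ + 0.5953|111⟩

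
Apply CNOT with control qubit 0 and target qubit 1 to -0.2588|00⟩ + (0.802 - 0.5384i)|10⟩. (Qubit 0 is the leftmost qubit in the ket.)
-0.2588|00⟩ + (0.802 - 0.5384i)|11⟩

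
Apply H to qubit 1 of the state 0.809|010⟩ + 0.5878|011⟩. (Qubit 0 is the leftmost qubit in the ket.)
0.572|000⟩ + 0.4156|001⟩ - 0.572|010⟩ - 0.4156|011⟩

H on qubit 1 mixes each pair of kets that differ only in qubit 1: amplitudes (a, b) of (|…0…⟩, |…1…⟩) become ((a + b)/√2, (a − b)/√2). Kets absent from the input have amplitude 0.
(|000⟩, |010⟩): (a, b) = (0, 0.809) → (0.572, -0.572)
(|001⟩, |011⟩): (a, b) = (0, 0.5878) → (0.4156, -0.4156)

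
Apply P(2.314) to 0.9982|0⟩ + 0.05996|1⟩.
0.9982|0⟩ + (-0.04057 + 0.04415i)|1⟩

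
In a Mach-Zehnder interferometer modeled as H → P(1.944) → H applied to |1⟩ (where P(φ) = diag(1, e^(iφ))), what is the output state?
(0.6823 - 0.4656i)|0⟩ + (0.3177 + 0.4656i)|1⟩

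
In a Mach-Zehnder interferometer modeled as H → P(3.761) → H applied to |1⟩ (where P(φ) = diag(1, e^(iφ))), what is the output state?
(0.9071 + 0.2903i)|0⟩ + (0.09289 - 0.2903i)|1⟩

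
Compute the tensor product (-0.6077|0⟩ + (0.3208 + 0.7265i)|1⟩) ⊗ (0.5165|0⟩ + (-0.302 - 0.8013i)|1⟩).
-0.3139|00⟩ + (0.1835 + 0.487i)|01⟩ + (0.1657 + 0.3752i)|10⟩ + (0.4853 - 0.4765i)|11⟩

amp(|b₁b₂…⟩) = product of the factor amplitudes for bits b₁, b₂, …; only kets whose every factor amplitude is nonzero survive.
|00⟩: (-0.6077)(0.5165) = -0.3139
|01⟩: (-0.6077)(-0.302 - 0.8013i) = (0.1835 + 0.487i)
|10⟩: (0.3208 + 0.7265i)(0.5165) = (0.1657 + 0.3752i)
|11⟩: (0.3208 + 0.7265i)(-0.302 - 0.8013i) = (0.4853 - 0.4765i)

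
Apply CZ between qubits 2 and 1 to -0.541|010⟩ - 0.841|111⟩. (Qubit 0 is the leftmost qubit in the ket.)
-0.541|010⟩ + 0.841|111⟩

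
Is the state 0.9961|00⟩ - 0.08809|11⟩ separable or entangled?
Entangled

Writing the state as a|00⟩ + b|01⟩ + c|10⟩ + d|11⟩, it is a product state iff ad − bc = 0.
Here (a, b, c, d) = (0.9961, 0, 0, -0.08809): ad − bc = (0.9961)(-0.08809) − (0)(0) = -0.08775 ≠ 0, so the state is entangled.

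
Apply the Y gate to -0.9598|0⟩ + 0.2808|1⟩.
-0.2808i|0⟩ - 0.9598i|1⟩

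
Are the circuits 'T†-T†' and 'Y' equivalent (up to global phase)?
No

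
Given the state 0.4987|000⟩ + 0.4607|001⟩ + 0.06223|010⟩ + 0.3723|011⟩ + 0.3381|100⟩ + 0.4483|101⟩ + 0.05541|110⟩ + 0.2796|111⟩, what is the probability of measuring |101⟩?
0.201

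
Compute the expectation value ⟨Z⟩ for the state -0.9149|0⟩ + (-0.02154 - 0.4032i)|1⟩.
0.674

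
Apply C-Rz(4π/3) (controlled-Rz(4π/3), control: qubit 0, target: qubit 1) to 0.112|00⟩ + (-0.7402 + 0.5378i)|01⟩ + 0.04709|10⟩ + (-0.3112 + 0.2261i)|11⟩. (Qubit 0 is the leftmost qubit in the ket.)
0.112|00⟩ + (-0.7402 + 0.5378i)|01⟩ + (-0.02355 - 0.04078i)|10⟩ + (-0.04021 - 0.3826i)|11⟩

C-Rz(4π/3) leaves the control-|0⟩ kets |00⟩, |01⟩ unchanged and applies Rz(4π/3) to qubit 1 on the control-|1⟩ pair (|10⟩, |11⟩).
Rz(4π/3) = [[e^(−iθ/2), 0], [0, e^(iθ/2)]] with e^(±iθ/2) = cos(θ/2) ± i·sin(θ/2); θ = 4π/3, cos(θ/2) ≈ -0.5, sin(θ/2) ≈ 0.866025.
With a = amp(|10⟩) = 0.04709 and b = amp(|11⟩) = (-0.3112 + 0.2261i):
new amp(|10⟩) = (-0.5 - 0.866025i)·a = (-0.02355 - 0.04078i)
new amp(|11⟩) = (-0.5 + 0.866025i)·b = (-0.04021 - 0.3826i)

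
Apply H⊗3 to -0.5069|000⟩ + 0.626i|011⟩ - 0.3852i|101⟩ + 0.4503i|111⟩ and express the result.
(-0.1792 + 0.2443i)|000⟩ + (-0.1792 - 0.2443i)|001⟩ + (-0.1792 - 0.5167i)|010⟩ + (-0.1792 + 0.5167i)|011⟩ + (-0.1792 + 0.1983i)|100⟩ + (-0.1792 - 0.1983i)|101⟩ + (-0.1792 + 0.07407i)|110⟩ + (-0.1792 - 0.07407i)|111⟩

H⊗3 gives amp(|y⟩) = (1/2√2) Σ_x (−1)^(x·y) amp(|x⟩), where x·y is the number of positions in which both x and y have a 1.
|000⟩: (-0.5069 + 0.626i - 0.3852i + 0.4503i)/(2√2) = (-0.1792 + 0.2443i)
|001⟩: (-0.5069 - 0.626i + 0.3852i - 0.4503i)/(2√2) = (-0.1792 - 0.2443i)
|010⟩: (-0.5069 - 0.626i - 0.3852i - 0.4503i)/(2√2) = (-0.1792 - 0.5167i)
|011⟩: (-0.5069 + 0.626i + 0.3852i + 0.4503i)/(2√2) = (-0.1792 + 0.5167i)
|100⟩: (-0.5069 + 0.626i + 0.3852i - 0.4503i)/(2√2) = (-0.1792 + 0.1983i)
|101⟩: (-0.5069 - 0.626i - 0.3852i + 0.4503i)/(2√2) = (-0.1792 - 0.1983i)
|110⟩: (-0.5069 - 0.626i + 0.3852i + 0.4503i)/(2√2) = (-0.1792 + 0.07407i)
|111⟩: (-0.5069 + 0.626i - 0.3852i - 0.4503i)/(2√2) = (-0.1792 - 0.07407i)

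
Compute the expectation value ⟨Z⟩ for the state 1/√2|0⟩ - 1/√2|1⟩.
0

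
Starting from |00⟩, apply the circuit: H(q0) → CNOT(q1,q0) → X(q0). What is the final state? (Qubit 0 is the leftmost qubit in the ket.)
1/√2|00⟩ + 1/√2|10⟩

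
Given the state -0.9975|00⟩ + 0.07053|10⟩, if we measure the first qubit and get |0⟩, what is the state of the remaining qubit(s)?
-|0⟩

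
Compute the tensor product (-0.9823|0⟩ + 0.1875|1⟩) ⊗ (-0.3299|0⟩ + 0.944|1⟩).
0.3241|00⟩ - 0.9273|01⟩ - 0.06186|10⟩ + 0.177|11⟩

amp(|b₁b₂…⟩) = product of the factor amplitudes for bits b₁, b₂, …; only kets whose every factor amplitude is nonzero survive.
|00⟩: (-0.9823)(-0.3299) = 0.3241
|01⟩: (-0.9823)(0.944) = -0.9273
|10⟩: (0.1875)(-0.3299) = -0.06186
|11⟩: (0.1875)(0.944) = 0.177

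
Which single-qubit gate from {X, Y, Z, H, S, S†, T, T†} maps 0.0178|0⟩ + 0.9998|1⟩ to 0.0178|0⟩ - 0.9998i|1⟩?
S†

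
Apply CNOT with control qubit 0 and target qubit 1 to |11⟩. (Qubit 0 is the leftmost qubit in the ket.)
|10⟩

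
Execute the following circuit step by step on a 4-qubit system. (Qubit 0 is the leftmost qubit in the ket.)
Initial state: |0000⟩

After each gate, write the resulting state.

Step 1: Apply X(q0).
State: |1000⟩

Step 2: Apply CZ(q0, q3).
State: |1000⟩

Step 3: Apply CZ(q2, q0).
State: |1000⟩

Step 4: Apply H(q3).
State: 1/√2|1000⟩ + 1/√2|1001⟩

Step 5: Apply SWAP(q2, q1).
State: 1/√2|1000⟩ + 1/√2|1001⟩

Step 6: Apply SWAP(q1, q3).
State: 1/√2|1000⟩ + 1/√2|1100⟩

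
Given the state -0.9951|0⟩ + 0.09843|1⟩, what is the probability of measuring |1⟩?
0.009688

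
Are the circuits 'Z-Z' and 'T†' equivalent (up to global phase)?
No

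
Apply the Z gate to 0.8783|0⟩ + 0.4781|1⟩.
0.8783|0⟩ - 0.4781|1⟩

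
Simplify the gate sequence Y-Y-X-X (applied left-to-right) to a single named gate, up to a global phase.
I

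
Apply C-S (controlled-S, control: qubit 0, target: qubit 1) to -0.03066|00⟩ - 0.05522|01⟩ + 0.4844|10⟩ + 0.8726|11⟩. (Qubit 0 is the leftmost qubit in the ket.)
-0.03066|00⟩ - 0.05522|01⟩ + 0.4844|10⟩ + 0.8726i|11⟩

C-S leaves the control-|0⟩ kets |00⟩, |01⟩ unchanged and applies S to qubit 1 on the control-|1⟩ pair (|10⟩, |11⟩).
S = [[1, 0], [0, i]].
With a = amp(|10⟩) = 0.4844 and b = amp(|11⟩) = 0.8726:
new amp(|10⟩) = (1)·a = 0.4844
new amp(|11⟩) = (i)·b = 0.8726i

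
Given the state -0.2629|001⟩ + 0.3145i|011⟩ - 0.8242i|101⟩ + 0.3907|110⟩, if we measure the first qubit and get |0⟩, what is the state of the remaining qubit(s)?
-0.6414|01⟩ + 0.7672i|11⟩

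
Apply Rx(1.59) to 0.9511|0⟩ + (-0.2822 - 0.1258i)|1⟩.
(0.5762 + 0.2015i)|0⟩ + (-0.1976 - 0.7671i)|1⟩

Rx(1.59) = [[cos(θ/2), −i·sin(θ/2)], [−i·sin(θ/2), cos(θ/2)]]; θ = 1.59, cos(θ/2) ≈ 0.700285, sin(θ/2) ≈ 0.713864.
With a = amp(|0⟩) = 0.9511 and b = amp(|1⟩) = (-0.2822 - 0.1258i):
new amp(|0⟩) = (0.700285)·a + (-0.713864i)·b = (0.5762 + 0.2015i)
new amp(|1⟩) = (-0.713864i)·a + (0.700285)·b = (-0.1976 - 0.7671i)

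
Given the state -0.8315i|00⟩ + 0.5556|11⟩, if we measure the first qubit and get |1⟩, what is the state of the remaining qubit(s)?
|1⟩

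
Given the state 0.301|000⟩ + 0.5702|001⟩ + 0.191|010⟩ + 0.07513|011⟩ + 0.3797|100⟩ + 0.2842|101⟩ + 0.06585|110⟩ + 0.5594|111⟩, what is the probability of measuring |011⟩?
0.005645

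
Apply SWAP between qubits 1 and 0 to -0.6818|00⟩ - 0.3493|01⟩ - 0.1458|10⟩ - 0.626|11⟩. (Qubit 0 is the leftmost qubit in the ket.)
-0.6818|00⟩ - 0.1458|01⟩ - 0.3493|10⟩ - 0.626|11⟩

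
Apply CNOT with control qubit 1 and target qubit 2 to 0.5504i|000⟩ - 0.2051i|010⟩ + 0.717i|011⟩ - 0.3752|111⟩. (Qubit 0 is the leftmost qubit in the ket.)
0.5504i|000⟩ + 0.717i|010⟩ - 0.2051i|011⟩ - 0.3752|110⟩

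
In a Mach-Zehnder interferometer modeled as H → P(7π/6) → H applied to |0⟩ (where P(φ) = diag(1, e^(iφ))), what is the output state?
(0.06699 - 0.25i)|0⟩ + (0.933 + 0.25i)|1⟩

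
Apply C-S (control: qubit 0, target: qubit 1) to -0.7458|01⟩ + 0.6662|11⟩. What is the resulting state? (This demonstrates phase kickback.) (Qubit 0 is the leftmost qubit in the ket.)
-0.7458|01⟩ + 0.6662i|11⟩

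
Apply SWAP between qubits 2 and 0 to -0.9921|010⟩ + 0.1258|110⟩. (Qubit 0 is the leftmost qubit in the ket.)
-0.9921|010⟩ + 0.1258|011⟩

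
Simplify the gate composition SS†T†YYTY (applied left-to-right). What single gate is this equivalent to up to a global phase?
Y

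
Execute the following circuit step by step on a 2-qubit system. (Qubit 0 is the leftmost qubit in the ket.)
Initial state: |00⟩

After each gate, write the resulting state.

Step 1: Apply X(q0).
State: |10⟩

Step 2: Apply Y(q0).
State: -i|00⟩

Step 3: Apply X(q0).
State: -i|10⟩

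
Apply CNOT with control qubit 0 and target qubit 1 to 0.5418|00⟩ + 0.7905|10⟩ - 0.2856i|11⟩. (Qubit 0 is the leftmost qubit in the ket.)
0.5418|00⟩ - 0.2856i|10⟩ + 0.7905|11⟩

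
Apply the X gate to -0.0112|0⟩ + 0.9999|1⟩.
0.9999|0⟩ - 0.0112|1⟩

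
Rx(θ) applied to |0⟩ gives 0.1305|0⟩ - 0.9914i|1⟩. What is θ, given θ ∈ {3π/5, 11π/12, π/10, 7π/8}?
11π/12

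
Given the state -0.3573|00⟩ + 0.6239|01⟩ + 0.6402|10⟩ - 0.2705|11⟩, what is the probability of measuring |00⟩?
0.1277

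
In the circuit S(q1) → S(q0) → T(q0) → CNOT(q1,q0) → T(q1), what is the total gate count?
5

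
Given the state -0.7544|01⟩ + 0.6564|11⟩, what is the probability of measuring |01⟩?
0.5691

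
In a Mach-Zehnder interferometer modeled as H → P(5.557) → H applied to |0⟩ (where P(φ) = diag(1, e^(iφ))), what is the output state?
(0.8739 - 0.332i)|0⟩ + (0.1261 + 0.332i)|1⟩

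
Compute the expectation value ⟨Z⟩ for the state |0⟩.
1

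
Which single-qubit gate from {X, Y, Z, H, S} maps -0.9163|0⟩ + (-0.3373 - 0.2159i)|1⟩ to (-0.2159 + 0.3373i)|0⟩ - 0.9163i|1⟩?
Y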